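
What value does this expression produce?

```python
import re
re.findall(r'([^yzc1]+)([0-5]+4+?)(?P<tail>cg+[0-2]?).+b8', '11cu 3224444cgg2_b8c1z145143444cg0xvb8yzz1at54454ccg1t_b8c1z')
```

This matches one or more of any character except [yzc1] (captured); then one or more of a character in [0-5], then one or more of a literal '4' (lazy) (captured); then the literal 'c', then one or more of the literal 'g', then optionally a character in [0-2] (captured as 'tail'); then one or more of any character, then the literal 'b8'.
Scanning left to right: at [3:57] match 'u 3224444cgg2_b8c1z145143444cg0xvb8yzz1at54454ccg1t_b8', groups = ('u 32244', '44', 'cgg2').
3 groups means the one result is a tuple of 3 captured strings — 1 here.

[('u 32244', '44', 'cgg2')]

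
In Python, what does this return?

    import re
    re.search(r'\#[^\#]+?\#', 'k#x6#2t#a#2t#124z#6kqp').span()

(1, 5)

The match spans [1:5] → '#x6#'.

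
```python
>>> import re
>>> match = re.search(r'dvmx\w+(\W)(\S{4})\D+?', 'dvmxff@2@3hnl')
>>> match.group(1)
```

'@'

The pattern matches the literal 'dv', then the literal 'mx', then one or more of a word character; then a non-word character (captured); then exactly 4 of a non-whitespace character (captured); then one or more of a non-digit (lazy).
`search` walks the string left to right and returns the first match it finds.
The match spans [0:12] → 'dvmxff@2@3hn'.
Captured: group 1 = '@', group 2 = '2@3h'.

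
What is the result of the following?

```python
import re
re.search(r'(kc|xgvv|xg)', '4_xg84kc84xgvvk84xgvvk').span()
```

(2, 4)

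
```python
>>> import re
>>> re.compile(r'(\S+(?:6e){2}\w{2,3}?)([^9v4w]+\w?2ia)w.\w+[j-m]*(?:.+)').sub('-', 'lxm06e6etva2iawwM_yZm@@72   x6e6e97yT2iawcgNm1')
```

Pattern: one or more of a non-whitespace character, then the literal '6e' repeated 2 times, then 2 to 3 of a word character (lazy) (captured); then one or more of any character except [9v4w], then optionally a word character, then the literal '2ia' (captured); then the literal 'w', then any character; then one or more of a word character, then zero or more of a character in [j-m]; then one or more of any character (non-capturing group).
`sub` substitutes '-' at each match site.

'-'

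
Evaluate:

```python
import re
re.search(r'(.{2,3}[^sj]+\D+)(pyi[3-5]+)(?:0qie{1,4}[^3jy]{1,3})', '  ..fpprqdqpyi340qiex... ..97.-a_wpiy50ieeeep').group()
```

'  ..fpprqdqpyi340qiex..'

The pattern matches 2 to 3 of any character, then one or more of any character except [sj], then one or more of a non-digit (captured); then the literal 'pyi', then one or more of a character in [3-5] (captured); then the literal '0qi', then 1 to 4 of the literal 'e', then 1 to 3 of any character except [3jy] (non-capturing group).
Unlike `match`, `search` isn't anchored — it looks for the pattern anywhere in the string.
The match spans [0:23] → '  ..fpprqdqpyi340qiex..'.
Captured: group 1 = '  ..fpprqdq', group 2 = 'pyi34'.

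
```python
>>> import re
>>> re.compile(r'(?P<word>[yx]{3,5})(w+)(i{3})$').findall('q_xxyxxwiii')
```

Pattern: 3 to 5 of one of [yx] (captured as 'word'); then one or more of a literal 'w' (captured); then exactly 3 of a literal 'i' (captured); then anchored at the end.
Scanning left to right: at [2:11] match 'xxyxxwiii', groups = ('xxyxx', 'w', 'iii').
Multiple groups make `findall` return tuples — one 3-tuple for the one match.

[('xxyxx', 'w', 'iii')]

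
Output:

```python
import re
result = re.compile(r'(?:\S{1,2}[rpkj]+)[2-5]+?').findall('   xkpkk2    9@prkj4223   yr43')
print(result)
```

['xkpkk2', '9@prkj4', 'yr4']

Pattern: 1 to 2 of a non-whitespace character, then one or more of one of [rpkj] (non-capturing group); then one or more of a character in [2-5] (lazy).
Walking the string: at [3:9] → 'xkpkk2'; at [13:20] → '9@prkj4'; at [26:29] → 'yr4'.
With no groups in the pattern, `findall` gives back each whole match — 3 here.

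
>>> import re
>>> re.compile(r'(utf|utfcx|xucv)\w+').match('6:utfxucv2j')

`re.match` only tries the pattern at the start of the string.
Here position 0 doesn't satisfy it, so the call returns None.

None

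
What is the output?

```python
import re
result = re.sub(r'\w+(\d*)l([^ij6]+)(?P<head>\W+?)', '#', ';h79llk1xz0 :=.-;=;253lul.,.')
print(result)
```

This matches one or more of a word character; then zero or more of a digit (captured); then a literal 'l'; then one or more of any character except [ij6] (captured); then one or more of a non-word character (lazy) (captured as 'head').
Matches: at [1:28] → 'h79llk1xz0 :=.-;=;253lul.,.'.
Each match is replaced by '#'.

;#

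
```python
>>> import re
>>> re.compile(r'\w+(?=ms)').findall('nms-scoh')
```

['n']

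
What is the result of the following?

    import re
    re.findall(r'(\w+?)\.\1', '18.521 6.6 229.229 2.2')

`\1` has to match the exact text group 1 already captured.
Walking the string: at [7:10] match '6.6', group 1 = '6'; at [11:18] match '229.229', group 1 = '229'; at [19:22] match '2.2', group 1 = '2'.
With a single group, `findall` returns only what that group captured — 3 items.

['6', '229', '2']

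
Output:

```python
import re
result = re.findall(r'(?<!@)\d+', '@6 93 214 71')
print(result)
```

['93', '214', '71']

The negative lookahead/lookbehind blocks any match where the forbidden context is present.
With no groups in the pattern, `findall` gives back each whole match — 3 here.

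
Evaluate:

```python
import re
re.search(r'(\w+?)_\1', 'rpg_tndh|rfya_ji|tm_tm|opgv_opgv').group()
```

`\1` has to match the exact text group 1 already captured.
The match spans [17:22] → 'tm_tm'.

'tm_tm'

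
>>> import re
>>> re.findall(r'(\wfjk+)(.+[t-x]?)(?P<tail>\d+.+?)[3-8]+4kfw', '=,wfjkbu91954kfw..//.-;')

With 3 capturing groups, `findall` returns a 3-tuple per match.

[('wfjk', 'bu9', '19')]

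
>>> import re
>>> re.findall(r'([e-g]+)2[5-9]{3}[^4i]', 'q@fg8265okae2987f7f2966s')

Pattern: one or more of a character in [e-g] (captured); then the literal '2', then exactly 3 of a character in [5-9], then any character except [4i].
Scanning left to right: at [11:17] match 'e2987f', group 1 = 'e'; at [18:24] match 'f2966s', group 1 = 'f'.
Because there's exactly one group, `findall` drops the full match and keeps group 1 from each hit.

['e', 'f']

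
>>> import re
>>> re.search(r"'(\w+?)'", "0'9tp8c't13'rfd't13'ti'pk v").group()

`re.search` scans for the first position where the pattern succeeds.
The match spans [1:8] → "'9tp8c'".
Captured: group 1 = '9tp8c'.

"'9tp8c'"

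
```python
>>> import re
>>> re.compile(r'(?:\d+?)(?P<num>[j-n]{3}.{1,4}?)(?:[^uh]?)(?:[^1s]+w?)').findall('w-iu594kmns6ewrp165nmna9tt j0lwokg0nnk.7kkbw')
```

Because the quantifier is non-greedy, it stops expanding at the earliest point where the rest of the pattern can succeed.
One capturing group, so `findall` returns just the captured substring from each match — 2 in all.

['kmns', 'nmna']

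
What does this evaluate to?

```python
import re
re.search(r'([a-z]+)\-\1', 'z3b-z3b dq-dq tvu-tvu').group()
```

The backreference `\1` re-matches whatever the first group consumed, character for character.
The match spans [8:13] → 'dq-dq'.

'dq-dq'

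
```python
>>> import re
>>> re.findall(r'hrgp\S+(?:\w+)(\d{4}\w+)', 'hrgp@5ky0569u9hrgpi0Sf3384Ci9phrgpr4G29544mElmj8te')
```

Pattern: the literal 'h', then the literal 'rgp'; then one or more of a non-whitespace character; then one or more of a word character (non-capturing group); then exactly 4 of a digit, then one or more of a word character (captured).
One capturing group, so `findall` returns just the captured substring from the one match — 1 in all.

['9544mElmj8te']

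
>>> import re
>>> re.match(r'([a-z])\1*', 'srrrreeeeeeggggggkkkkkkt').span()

`\1` has to match the exact text group 1 already captured.
`re.match` won't scan ahead — the pattern has to work from the very first character.
The match spans [0:1] → 's'.
Captured: group 1 = 's'.

(0, 1)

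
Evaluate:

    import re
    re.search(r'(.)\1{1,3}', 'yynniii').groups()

('y',)

The backreference `\1` re-matches whatever the first group consumed, character for character.
`search` walks the string left to right and returns the first match it finds.
The match spans [0:2] → 'yy'.
Captured: group 1 = 'y'.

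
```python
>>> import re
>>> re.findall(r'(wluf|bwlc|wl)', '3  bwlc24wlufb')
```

Branches in `(...|...)` are attempted left-to-right; the first branch that allows the whole pattern to succeed is taken.
Matches: at [3:7] match 'bwlc', group 1 = 'bwlc'; at [9:13] match 'wluf', group 1 = 'wluf'.
Because there's exactly one group, `findall` drops the full match and keeps group 1 from each hit.

['bwlc', 'wluf']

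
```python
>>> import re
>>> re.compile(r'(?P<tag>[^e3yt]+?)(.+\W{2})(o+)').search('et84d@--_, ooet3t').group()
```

Pattern: one or more of any character except [e3yt] (lazy) (captured as 'tag'); then one or more of any character, then exactly 2 of a non-word character (captured); then one or more of a literal 'o' (captured).
`search` walks the string left to right and returns the first match it finds.
The match spans [2:13] → '84d@--_, oo'.
Captured: group 1 = '8', group 2 = '4d@--_, ', group 3 = 'oo'.

'84d@--_, oo'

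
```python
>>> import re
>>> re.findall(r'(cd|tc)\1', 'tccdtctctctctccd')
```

['tc', 'tc']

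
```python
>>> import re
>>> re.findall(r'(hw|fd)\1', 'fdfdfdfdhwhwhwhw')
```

['fd', 'fd', 'hw', 'hw']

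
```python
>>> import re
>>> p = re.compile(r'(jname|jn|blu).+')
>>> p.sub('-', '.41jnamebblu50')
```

'.41-'

Matches: at [3:14] → 'jnamebblu50'.
Each match is replaced by '-'.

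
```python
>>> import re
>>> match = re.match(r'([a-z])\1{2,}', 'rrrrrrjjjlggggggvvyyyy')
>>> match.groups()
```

('r',)

The match spans [0:6] → 'rrrrrr'.
Captured: group 1 = 'r'.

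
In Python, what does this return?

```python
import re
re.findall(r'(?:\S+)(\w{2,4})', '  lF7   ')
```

['F7']

Because there's exactly one group, `findall` drops the full match and keeps group 1 from the one hit.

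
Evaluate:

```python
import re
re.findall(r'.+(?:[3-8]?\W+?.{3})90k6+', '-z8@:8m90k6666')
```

['-z8@:8m90k6666']

Pattern: one or more of any character; then optionally a character in [3-8], then one or more of a non-word character (lazy), then exactly 3 of any character (non-capturing group); then the literal '90', then the literal 'k', then one or more of the literal '6'.
Walking the string: at [0:14] → '-z8@:8m90k6666'.
With no groups in the pattern, `findall` gives back each whole match — 1 here.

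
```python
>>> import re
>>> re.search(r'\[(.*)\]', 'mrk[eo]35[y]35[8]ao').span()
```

The match spans [3:17] → '[eo]35[y]35[8]'.

(3, 17)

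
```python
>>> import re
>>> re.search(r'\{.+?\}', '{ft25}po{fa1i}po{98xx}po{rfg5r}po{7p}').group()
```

'{ft25}'

The match spans [0:6] → '{ft25}'.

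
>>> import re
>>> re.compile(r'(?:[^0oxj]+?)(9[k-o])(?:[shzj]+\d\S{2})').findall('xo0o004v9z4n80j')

This matches one or more of any character except [0oxj] (lazy) (non-capturing group); then the literal '9', then a character in [k-o] (captured); then one or more of one of [shzj], then a digit, then exactly 2 of a non-whitespace character (non-capturing group).
Because there's exactly one group, `findall` drops the full match and keeps group 1 from each hit.
Nothing in the string satisfies the pattern, so the list is empty.

[]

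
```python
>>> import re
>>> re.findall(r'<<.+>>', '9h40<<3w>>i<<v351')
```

['<<3w>>']

Matches: at [4:10] → '<<3w>>'.
No capturing groups, so `findall` returns the 1 full match string.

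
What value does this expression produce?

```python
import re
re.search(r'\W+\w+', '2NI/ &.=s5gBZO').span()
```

This matches one or more of a non-word character; then one or more of a word character.
`re.search` scans for the first position where the pattern succeeds.
The match spans [3:14] → '/ &.=s5gBZO'.

(3, 14)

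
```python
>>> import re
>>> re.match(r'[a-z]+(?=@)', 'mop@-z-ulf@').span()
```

Because the assertion is zero-width, the text it checks is not consumed and won't appear in the result.
With `match`, the pattern is implicitly anchored at the beginning.
The match spans [0:3] → 'mop'.

(0, 3)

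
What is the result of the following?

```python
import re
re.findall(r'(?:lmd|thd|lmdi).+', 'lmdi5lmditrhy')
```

`findall` yields the raw match text (1 of them) because the pattern has no groups.

['lmdi5lmditrhy']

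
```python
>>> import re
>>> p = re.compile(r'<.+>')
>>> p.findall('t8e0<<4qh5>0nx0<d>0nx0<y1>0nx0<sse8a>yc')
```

Scanning left to right: at [4:37] → '<<4qh5>0nx0<d>0nx0<y1>0nx0<sse8a>'.
`findall` yields the raw match text (1 of them) because the pattern has no groups.

['<<4qh5>0nx0<d>0nx0<y1>0nx0<sse8a>']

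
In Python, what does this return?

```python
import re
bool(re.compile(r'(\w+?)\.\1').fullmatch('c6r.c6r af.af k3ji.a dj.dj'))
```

False

`\1` has to match the exact text group 1 already captured.
For `fullmatch`, every character of the input must be accounted for by the pattern.
Here the pattern can't cover the whole string, so the call returns None, and `bool(None)` is False.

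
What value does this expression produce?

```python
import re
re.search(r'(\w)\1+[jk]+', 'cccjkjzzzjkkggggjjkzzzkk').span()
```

(0, 6)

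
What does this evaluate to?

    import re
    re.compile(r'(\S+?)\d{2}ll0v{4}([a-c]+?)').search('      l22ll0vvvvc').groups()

('l', 'c')

The match spans [6:17] → 'l22ll0vvvvc'.
Captured: group 1 = 'l', group 2 = 'c'.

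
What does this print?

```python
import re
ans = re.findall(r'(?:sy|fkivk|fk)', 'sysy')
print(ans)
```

['sy', 'sy']

Walking the string: at [0:2] → 'sy'; at [2:4] → 'sy'.
No capturing groups, so `findall` returns the 2 full match strings.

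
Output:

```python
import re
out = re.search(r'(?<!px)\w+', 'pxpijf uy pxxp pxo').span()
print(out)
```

Because the assertion is negative and zero-width, positions next to the forbidden text are skipped.
Unlike `match`, `search` isn't anchored — it looks for the pattern anywhere in the string.
The match spans [0:6] → 'pxpijf'.

(0, 6)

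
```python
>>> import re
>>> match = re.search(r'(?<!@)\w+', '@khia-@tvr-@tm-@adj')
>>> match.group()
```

'hia'

The negative lookahead/lookbehind blocks any match where the forbidden context is present.
`re.search` tries every starting position until one works.
The match spans [2:5] → 'hia'.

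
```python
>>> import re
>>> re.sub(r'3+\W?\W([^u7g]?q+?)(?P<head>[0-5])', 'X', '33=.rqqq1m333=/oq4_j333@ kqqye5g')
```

Every occurrence is swapped for 'X'.

'XmX_j333@ kqqye5g'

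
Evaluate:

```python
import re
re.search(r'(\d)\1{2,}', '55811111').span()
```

(3, 8)

`\1` has to match the exact text group 1 already captured.
`re.search` scans for the first position where the pattern succeeds.
The match spans [3:8] → '11111'.
Captured: group 1 = '1'.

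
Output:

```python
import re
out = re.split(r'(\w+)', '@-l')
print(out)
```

['@-', 'l', '']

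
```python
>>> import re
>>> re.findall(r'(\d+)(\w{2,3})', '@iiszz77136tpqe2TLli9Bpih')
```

[('77136', 'tpq'), ('2', 'TLl'), ('9', 'Bpi')]

This matches one or more of a digit (captured); then 2 to 3 of a word character (captured).
Walking the string: at [6:14] match '77136tpq', groups = ('77136', 'tpq'); at [15:19] match '2TLl', groups = ('2', 'TLl'); at [20:24] match '9Bpi', groups = ('9', 'Bpi').
Multiple groups make `findall` return tuples — one 2-tuple for each match.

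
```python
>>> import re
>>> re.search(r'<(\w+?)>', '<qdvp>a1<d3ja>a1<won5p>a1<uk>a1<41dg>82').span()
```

`re.search` scans for the first position where the pattern succeeds.
The match spans [0:6] → '<qdvp>'.
Captured: group 1 = 'qdvp'.

(0, 6)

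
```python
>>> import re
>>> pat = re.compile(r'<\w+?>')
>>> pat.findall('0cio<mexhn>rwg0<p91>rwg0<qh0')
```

['<mexhn>', '<p91>']

No capturing groups, so `findall` returns the 2 full match strings.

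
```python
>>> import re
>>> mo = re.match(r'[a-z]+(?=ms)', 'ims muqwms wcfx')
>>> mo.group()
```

'i'

The positive lookaround only admits positions where the adjacent text matches; those characters stay outside the span.
`re.match` won't scan ahead — the pattern has to work from the very first character.
The match spans [0:1] → 'i'.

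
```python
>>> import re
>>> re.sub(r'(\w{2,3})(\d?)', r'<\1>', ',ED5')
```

',<ED5>'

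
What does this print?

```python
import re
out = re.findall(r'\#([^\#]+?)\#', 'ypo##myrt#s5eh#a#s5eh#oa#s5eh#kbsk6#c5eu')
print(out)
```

['myrt', 'a', 'oa', 'kbsk6']

Matches: at [4:10] match '#myrt#', group 1 = 'myrt'; at [14:17] match '#a#', group 1 = 'a'; at [21:25] match '#oa#', group 1 = 'oa'; at [29:36] match '#kbsk6#', group 1 = 'kbsk6'.
Because there's exactly one group, `findall` drops the full match and keeps group 1 from each hit.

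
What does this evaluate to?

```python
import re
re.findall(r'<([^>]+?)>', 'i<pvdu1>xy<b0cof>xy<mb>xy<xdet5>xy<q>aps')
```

Because there's exactly one group, `findall` drops the full match and keeps group 1 from each hit.

['pvdu1', 'b0cof', 'mb', 'xdet5', 'q']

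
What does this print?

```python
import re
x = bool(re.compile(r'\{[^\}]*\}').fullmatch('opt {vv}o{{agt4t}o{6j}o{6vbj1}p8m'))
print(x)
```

`re.fullmatch` is like wrapping the pattern in `^…$` (in single-line mode).
Here the string isn't matched end-to-end, so the call returns None, and `bool(None)` is False.

False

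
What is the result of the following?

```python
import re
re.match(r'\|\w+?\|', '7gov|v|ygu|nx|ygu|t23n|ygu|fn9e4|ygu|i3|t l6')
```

None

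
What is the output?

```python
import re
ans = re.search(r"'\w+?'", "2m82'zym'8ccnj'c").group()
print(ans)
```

'zym'

`re.search` scans for the first position where the pattern succeeds.
The match spans [4:9] → "'zym'".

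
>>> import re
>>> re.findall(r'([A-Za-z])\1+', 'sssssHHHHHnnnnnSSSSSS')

['s', 'H', 'n', 'S']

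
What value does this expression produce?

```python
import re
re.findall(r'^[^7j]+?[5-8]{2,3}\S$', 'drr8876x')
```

['drr8876x']

This matches anchored at the start of the string; then one or more of any character except [7j] (lazy); then 2 to 3 of a character in [5-8], then a non-whitespace character; then anchored at the end.
Matches: at [0:8] → 'drr8876x'.
`findall` yields the raw match text (1 of them) because the pattern has no groups.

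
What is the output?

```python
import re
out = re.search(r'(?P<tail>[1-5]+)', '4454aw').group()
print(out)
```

This matches one or more of a character in [1-5] (captured as 'tail').
`re.search` tries every starting position until one works.
The match spans [0:4] → '4454'.
Captured: group 1 = '4454'.

4454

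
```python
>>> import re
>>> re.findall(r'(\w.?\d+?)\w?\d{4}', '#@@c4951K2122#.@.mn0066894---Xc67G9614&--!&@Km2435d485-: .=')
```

['c4951', 'mn0', 'Xc67']

The pattern matches a word character, then optionally any character, then one or more of a digit (lazy) (captured); then optionally a word character, then exactly 4 of a digit.
Because the quantifier is non-greedy, it stops expanding at the earliest point where the rest of the pattern can succeed.
Matches: at [3:13] match 'c4951K2122', group 1 = 'c4951'; at [17:25] match 'mn006689', group 1 = 'mn0'; at [29:38] match 'Xc67G9614', group 1 = 'Xc67'.
One capturing group, so `findall` returns just the captured substring from each match — 3 in all.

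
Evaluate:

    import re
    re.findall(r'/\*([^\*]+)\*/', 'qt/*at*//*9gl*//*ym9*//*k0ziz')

Walking the string: at [2:8] match '/*at*/', group 1 = 'at'; at [8:15] match '/*9gl*/', group 1 = '9gl'; at [15:22] match '/*ym9*/', group 1 = 'ym9'.
One capturing group, so `findall` returns just the captured substring from each match — 3 in all.

['at', '9gl', 'ym9']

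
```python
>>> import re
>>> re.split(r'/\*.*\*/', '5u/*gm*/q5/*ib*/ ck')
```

['5u', ' ck']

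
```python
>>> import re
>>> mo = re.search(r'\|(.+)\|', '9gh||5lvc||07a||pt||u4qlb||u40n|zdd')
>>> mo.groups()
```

The match spans [3:32] → '||5lvc||07a||pt||u4qlb||u40n|'.
Captured: group 1 = '|5lvc||07a||pt||u4qlb||u40n'.

('|5lvc||07a||pt||u4qlb||u40n',)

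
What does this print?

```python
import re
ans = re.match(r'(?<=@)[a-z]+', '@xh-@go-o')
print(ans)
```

None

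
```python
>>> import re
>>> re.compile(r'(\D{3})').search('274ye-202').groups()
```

The match spans [3:6] → 'ye-'.
Captured: group 1 = 'ye-'.

('ye-',)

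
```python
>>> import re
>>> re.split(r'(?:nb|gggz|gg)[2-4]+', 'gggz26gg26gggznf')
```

The string is cut at each match, leaving 3 pieces.

['', '6', '6gggznf']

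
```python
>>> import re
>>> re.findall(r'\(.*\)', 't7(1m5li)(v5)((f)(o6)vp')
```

Matches: at [2:21] → '(1m5li)(v5)((f)(o6)'.
Since nothing is captured, `findall` lists the 1 matched substring directly.

['(1m5li)(v5)((f)(o6)']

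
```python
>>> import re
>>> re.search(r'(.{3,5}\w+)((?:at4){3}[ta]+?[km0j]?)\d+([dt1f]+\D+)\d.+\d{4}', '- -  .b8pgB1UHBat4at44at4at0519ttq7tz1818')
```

None

This matches 3 to 5 of any character, then one or more of a word character (captured); then the literal 'at4' repeated 3 times, then one or more of one of [ta] (lazy), then optionally one of [km0j] (captured); then one or more of a digit; then one or more of one of [dt1f], then one or more of a non-digit (captured); then a digit, then one or more of any character, then exactly 4 of a digit.
`re.search` tries every starting position until one works.
Here the pattern never matches, so the call returns None.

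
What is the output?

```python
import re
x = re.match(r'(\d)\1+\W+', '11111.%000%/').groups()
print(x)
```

('1',)

The match spans [0:7] → '11111.%'.
Captured: group 1 = '1'.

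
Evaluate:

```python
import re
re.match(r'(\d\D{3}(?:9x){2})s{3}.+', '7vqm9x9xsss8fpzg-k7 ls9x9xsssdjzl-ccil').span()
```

Pattern: a digit, then exactly 3 of a non-digit, then the literal '9x' repeated 2 times (captured); then exactly 3 of a literal 's', then one or more of any character.
`re.match` won't scan ahead — the pattern has to work from the very first character.
The match spans [0:38] → '7vqm9x9xsss8fpzg-k7 ls9x9xsssdjzl-ccil'.
Captured: group 1 = '7vqm9x9x'.

(0, 38)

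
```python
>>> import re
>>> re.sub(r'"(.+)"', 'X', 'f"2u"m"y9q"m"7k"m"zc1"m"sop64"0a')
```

'fX0a'

Matches: at [1:30] → '"2u"m"y9q"m"7k"m"zc1"m"sop64"'.
Every occurrence is swapped for 'X'.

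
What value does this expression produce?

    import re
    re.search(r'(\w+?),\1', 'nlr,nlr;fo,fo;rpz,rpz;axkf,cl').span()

`\1` has to match the exact text group 1 already captured.
The match spans [0:7] → 'nlr,nlr'.

(0, 7)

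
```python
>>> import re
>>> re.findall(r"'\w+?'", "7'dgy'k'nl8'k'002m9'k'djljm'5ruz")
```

["'dgy'", "'nl8'", "'002m9'", "'djljm'"]

`findall` yields the raw match text (4 of them) because the pattern has no groups.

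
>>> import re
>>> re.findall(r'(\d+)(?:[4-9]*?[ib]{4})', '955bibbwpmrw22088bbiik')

The pattern matches one or more of a digit (captured); then zero or more of a character in [4-9] (lazy), then exactly 4 of one of [ib] (non-capturing group).
Walking the string: at [0:7] match '955bibb', group 1 = '955'; at [12:21] match '22088bbii', group 1 = '22088'.
`findall` collects group 1 from each match (2 total).

['955', '22088']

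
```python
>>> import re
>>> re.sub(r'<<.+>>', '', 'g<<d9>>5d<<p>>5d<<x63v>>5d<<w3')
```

'g5d<<w3'

Each match is replaced by ''.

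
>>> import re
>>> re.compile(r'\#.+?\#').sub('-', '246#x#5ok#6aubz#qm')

A non-greedy quantifier consumes as few characters as it can — just enough that the remainder of the pattern still matches from where it stops; whatever follows it matches normally.
Every occurrence is swapped for '-'.

'246-5ok-qm'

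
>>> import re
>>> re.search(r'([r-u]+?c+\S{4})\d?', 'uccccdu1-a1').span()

This matches one or more of a character in [r-u] (lazy), then one or more of the literal 'c', then exactly 4 of a non-whitespace character (captured); then optionally a digit.
`re.search` scans for the first position where the pattern succeeds.
The match spans [0:9] → 'uccccdu1-'.
Captured: group 1 = 'uccccdu1-'.

(0, 9)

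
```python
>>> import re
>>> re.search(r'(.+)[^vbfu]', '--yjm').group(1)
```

Pattern: one or more of any character (captured); then any character except [vbfu].
`re.search` scans for the first position where the pattern succeeds.
The match spans [0:5] → '--yjm'.
Captured: group 1 = '--yj'.

'--yj'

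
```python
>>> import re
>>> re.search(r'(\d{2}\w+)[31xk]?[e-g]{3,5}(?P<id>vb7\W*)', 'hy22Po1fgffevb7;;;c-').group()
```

'22Po1fgffevb7;;;'

This matches exactly 2 of a digit, then one or more of a word character (captured); then optionally one of [31xk], then 3 to 5 of a character in [e-g]; then the literal 'vb7', then zero or more of a non-word character (captured as 'id').
The match spans [2:18] → '22Po1fgffevb7;;;'.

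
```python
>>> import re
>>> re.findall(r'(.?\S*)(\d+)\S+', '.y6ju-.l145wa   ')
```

[('.y6ju-.l14', '5')]

The pattern matches optionally any character, then zero or more of a non-whitespace character (captured); then one or more of a digit (captured); then one or more of a non-whitespace character.
Scanning left to right: at [0:13] match '.y6ju-.l145wa', groups = ('.y6ju-.l14', '5').
2 groups means the one result is a tuple of 2 captured strings — 1 here.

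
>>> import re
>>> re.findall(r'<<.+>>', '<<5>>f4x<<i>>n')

Walking the string: at [0:13] → '<<5>>f4x<<i>>'.
No capturing groups, so `findall` returns the 1 full match string.

['<<5>>f4x<<i>>']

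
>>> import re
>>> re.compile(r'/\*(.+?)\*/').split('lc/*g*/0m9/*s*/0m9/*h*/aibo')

['lc', 'g', '0m9', 's', '0m9', 'h', 'aibo']

With a capturing group present, the delimiter's captured portion is kept in the result list.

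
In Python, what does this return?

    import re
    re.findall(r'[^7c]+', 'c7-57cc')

With no groups in the pattern, `findall` gives back each whole match — 1 here.

['-5']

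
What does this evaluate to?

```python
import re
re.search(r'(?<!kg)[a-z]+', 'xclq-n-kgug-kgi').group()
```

'xclq'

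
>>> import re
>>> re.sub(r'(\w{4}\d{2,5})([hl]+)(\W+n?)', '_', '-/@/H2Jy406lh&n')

'-/@/_'

Pattern: exactly 4 of a word character, then 2 to 5 of a digit (captured); then one or more of one of [hl] (captured); then one or more of a non-word character, then optionally the literal 'n' (captured).
Matches: at [4:15] → 'H2Jy406lh&n'.
Every occurrence is swapped for '_'.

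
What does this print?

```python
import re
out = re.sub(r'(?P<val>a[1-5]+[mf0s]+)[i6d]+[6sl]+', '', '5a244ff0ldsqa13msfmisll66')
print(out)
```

`sub` substitutes '' at each match site.

5a244ff0ldsq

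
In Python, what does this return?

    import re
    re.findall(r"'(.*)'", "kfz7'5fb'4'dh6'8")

Matches: at [4:15] match "'5fb'4'dh6'", group 1 = "5fb'4'dh6".
Because there's exactly one group, `findall` drops the full match and keeps group 1 from the one hit.

["5fb'4'dh6"]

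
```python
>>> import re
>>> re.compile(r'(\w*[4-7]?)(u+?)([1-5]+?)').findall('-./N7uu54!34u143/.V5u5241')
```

[('N7u', 'u', '5'), ('34', 'u', '1'), ('V5', 'u', '5')]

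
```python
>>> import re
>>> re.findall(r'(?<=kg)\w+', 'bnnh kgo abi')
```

['o']

Lookahead/lookbehind check context without consuming it, so the matched span excludes the asserted characters.
Walking the string: at [7:8] → 'o'.
`findall` yields the raw match text (1 of them) because the pattern has no groups.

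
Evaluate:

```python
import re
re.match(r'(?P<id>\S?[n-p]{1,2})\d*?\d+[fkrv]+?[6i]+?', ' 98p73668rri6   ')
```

None

Pattern: optionally a non-whitespace character, then 1 to 2 of a character in [n-p] (captured as 'id'); then zero or more of a digit (lazy), then one or more of a digit; then one or more of one of [fkrv] (lazy), then one or more of one of [6i] (lazy).
With `match`, the pattern is implicitly anchored at the beginning.
Here position 0 doesn't satisfy it, so the call returns None.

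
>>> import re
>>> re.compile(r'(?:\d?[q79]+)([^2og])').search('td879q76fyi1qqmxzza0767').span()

This matches optionally a digit, then one or more of one of [q79] (non-capturing group); then any character except [2og] (captured).
The match spans [2:8] → '879q76'.

(2, 8)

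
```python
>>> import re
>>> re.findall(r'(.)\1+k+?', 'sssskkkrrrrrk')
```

`\1` is not a pattern — it's the concrete string captured by group 1, re-applied verbatim.
Matches: at [0:5] match 'ssssk', group 1 = 's'; at [7:13] match 'rrrrrk', group 1 = 'r'.
One capturing group, so `findall` returns just the captured substring from each match — 2 in all.

['s', 'r']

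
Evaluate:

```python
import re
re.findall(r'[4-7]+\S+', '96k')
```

Pattern: one or more of a character in [4-7]; then one or more of a non-whitespace character.
Scanning left to right: at [1:3] → '6k'.
With no groups in the pattern, `findall` gives back each whole match — 1 here.

['6k']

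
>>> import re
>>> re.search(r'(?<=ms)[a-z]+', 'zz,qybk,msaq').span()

(10, 12)

Lookahead/lookbehind check context without consuming it, so the matched span excludes the asserted characters.
The match spans [10:12] → 'aq'.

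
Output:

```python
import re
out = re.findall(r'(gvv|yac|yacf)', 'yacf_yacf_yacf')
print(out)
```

['yac', 'yac', 'yac']

Branches in `(...|...)` are attempted left-to-right; the first branch that allows the whole pattern to succeed is taken.
Scanning left to right: at [0:3] match 'yac', group 1 = 'yac'; at [5:8] match 'yac', group 1 = 'yac'; at [10:13] match 'yac', group 1 = 'yac'.
`findall` collects group 1 from each match (3 total).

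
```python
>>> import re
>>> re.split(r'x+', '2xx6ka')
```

['2', '6ka']

The string is cut at each match, leaving 2 pieces.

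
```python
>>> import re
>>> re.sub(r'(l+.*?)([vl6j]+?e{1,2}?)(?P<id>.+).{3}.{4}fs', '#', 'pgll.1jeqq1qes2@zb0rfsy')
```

'pg#y'

This matches one or more of the literal 'l', then zero or more of any character (lazy) (captured); then one or more of one of [vl6j] (lazy), then 1 to 2 of the literal 'e' (lazy) (captured); then one or more of any character (captured as 'id'); then exactly 3 of any character, then exactly 4 of any character, then the literal 'fs'.
Matches: at [2:22] → 'll.1jeqq1qes2@zb0rfs'.
`sub` substitutes '#' at each match site.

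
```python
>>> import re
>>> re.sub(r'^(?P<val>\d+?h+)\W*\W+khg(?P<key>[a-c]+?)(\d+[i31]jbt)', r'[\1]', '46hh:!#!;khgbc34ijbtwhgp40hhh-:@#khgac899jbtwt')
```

The pattern matches anchored at the start of the string; then one or more of a digit (lazy), then one or more of the literal 'h' (captured as 'val'); then zero or more of a non-word character, then one or more of a non-word character, then the literal 'khg'; then one or more of a character in [a-c] (lazy) (captured as 'key'); then one or more of a digit, then one of [i31], then the literal 'jbt' (captured).
Matches: at [0:20] → '46hh:!#!;khgbc34ijbt'.
`\1` in the replacement pulls in group 1's text for each match.

'[46hh]whgp40hhh-:@#khgac899jbtwt'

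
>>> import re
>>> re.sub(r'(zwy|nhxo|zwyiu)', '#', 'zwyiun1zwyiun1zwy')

Alternation tries branches left to right and keeps the first one that lets the overall match succeed at that position.
Matches: at [0:3] → 'zwy'; at [7:10] → 'zwy'; at [14:17] → 'zwy'.
Every occurrence is swapped for '#'.

'#iun1#iun1#'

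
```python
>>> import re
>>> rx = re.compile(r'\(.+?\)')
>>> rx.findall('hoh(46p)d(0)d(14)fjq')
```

['(46p)', '(0)', '(14)']

Because the quantifier is non-greedy, it stops expanding at the earliest point where the rest of the pattern can succeed.
Since nothing is captured, `findall` lists the 3 matched substrings directly.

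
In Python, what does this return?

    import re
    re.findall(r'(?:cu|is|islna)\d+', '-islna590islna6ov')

`findall` yields the raw match text (2 of them) because the pattern has no groups.

['islna590', 'islna6']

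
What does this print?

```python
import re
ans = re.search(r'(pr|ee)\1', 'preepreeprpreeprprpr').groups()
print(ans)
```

`\1` is not a pattern — it's the concrete string captured by group 1, re-applied verbatim.
`search` walks the string left to right and returns the first match it finds.
The match spans [8:12] → 'prpr'.
Captured: group 1 = 'pr'.

('pr',)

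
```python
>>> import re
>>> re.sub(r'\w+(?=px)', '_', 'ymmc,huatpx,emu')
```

'ymmc,_px,emu'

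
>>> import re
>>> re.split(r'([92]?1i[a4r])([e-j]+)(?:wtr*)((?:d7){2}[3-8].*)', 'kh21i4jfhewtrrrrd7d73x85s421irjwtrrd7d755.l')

['kh', '21i4', 'jfhe', 'd7d73x85s421irjwtrrd7d755.l', '']

The pattern matches optionally one of [92], then the literal '1i', then one of [a4r] (captured); then one or more of a character in [e-j] (captured); then the literal 'wt', then zero or more of a literal 'r' (non-capturing group); then the literal 'd7' repeated 2 times, then a character in [3-8], then zero or more of any character (captured).
Because the pattern has a capturing group, `split` also inserts each captured text between the pieces.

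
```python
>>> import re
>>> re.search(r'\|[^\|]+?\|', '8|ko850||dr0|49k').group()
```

'|ko850|'

`re.search` scans for the first position where the pattern succeeds.
The match spans [1:8] → '|ko850|'.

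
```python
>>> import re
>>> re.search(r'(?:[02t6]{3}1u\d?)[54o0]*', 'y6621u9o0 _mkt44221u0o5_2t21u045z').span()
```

(1, 9)

This matches exactly 3 of one of [02t6], then the literal '1u', then optionally a digit (non-capturing group); then zero or more of one of [54o0].
`re.search` tries every starting position until one works.
The match spans [1:9] → '6621u9o0'.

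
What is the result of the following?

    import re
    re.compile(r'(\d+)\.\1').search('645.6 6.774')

`\1` is not a pattern — it's the concrete string captured by group 1, re-applied verbatim.
Here the pattern never matches, so the call returns None.

None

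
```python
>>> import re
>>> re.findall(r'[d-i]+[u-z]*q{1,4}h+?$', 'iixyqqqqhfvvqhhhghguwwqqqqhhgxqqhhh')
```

Pattern: one or more of a character in [d-i]; then zero or more of a character in [u-z]; then 1 to 4 of the literal 'q', then one or more of a literal 'h' (lazy); then anchored at the end.
Matches: at [26:35] → 'hhgxqqhhh'.
Since nothing is captured, `findall` lists the 1 matched substring directly.

['hhgxqqhhh']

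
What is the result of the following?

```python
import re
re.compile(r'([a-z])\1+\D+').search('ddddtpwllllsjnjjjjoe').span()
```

(0, 20)

`\1` is not a pattern — it's the concrete string captured by group 1, re-applied verbatim.
`re.search` scans for the first position where the pattern succeeds.
The match spans [0:20] → 'ddddtpwllllsjnjjjjoe'.
Captured: group 1 = 'd'.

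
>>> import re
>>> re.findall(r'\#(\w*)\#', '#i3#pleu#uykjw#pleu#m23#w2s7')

['i3', 'uykjw', 'm23']

With a single group, `findall` returns only what that group captured — 3 items.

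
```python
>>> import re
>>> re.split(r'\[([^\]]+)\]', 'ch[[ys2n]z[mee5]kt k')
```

`re.split` interleaves the captured-group text with the surrounding fragments.

['ch', '[ys2n', 'z', 'mee5', 'kt k']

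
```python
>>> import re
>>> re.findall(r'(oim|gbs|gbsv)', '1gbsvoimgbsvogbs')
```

Branches in `(...|...)` are attempted left-to-right; the first branch that allows the whole pattern to succeed is taken.
Matches: at [1:4] match 'gbs', group 1 = 'gbs'; at [5:8] match 'oim', group 1 = 'oim'; at [8:11] match 'gbs', group 1 = 'gbs'; at [13:16] match 'gbs', group 1 = 'gbs'.
`findall` collects group 1 from each match (4 total).

['gbs', 'oim', 'gbs', 'gbs']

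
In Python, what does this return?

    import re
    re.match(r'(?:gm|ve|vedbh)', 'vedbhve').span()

(0, 2)

The regex engine tests alternatives in the order written; an earlier branch that matches wins even if a later one would match more.
`re.match` only tries the pattern at the start of the string.
The match spans [0:2] → 've'.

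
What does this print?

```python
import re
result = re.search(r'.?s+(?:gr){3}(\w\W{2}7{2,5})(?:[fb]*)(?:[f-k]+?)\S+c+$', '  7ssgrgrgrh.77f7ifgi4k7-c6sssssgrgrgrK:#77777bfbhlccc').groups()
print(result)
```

('K:#77777',)

The pattern matches optionally any character, then one or more of a literal 's', then the literal 'gr' repeated 3 times; then a word character, then exactly 2 of a non-word character, then 2 to 5 of the literal '7' (captured); then zero or more of one of [fb] (non-capturing group); then one or more of a character in [f-k] (lazy) (non-capturing group); then one or more of a non-whitespace character, then one or more of the literal 'c'; then anchored at the end.
`re.search` tries every starting position until one works.
The match spans [26:54] → '6sssssgrgrgrK:#77777bfbhlccc'.
Captured: group 1 = 'K:#77777'.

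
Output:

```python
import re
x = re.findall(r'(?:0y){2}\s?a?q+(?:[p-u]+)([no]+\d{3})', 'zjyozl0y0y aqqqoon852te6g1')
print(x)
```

Pattern: the literal '0y' repeated 2 times, then optionally whitespace, then optionally the literal 'a'; then one or more of a literal 'q'; then one or more of a character in [p-u] (non-capturing group); then one or more of one of [no], then exactly 3 of a digit (captured).
One capturing group, so `findall` returns just the captured substring from the one match — 1 in all.

['oon852']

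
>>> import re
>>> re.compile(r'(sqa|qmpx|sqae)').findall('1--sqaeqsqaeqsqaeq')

Alternation isn't longest-match — the leftmost alternative that fits at this position is chosen.
Walking the string: at [3:6] match 'sqa', group 1 = 'sqa'; at [8:11] match 'sqa', group 1 = 'sqa'; at [13:16] match 'sqa', group 1 = 'sqa'.
One capturing group, so `findall` returns just the captured substring from each match — 3 in all.

['sqa', 'sqa', 'sqa']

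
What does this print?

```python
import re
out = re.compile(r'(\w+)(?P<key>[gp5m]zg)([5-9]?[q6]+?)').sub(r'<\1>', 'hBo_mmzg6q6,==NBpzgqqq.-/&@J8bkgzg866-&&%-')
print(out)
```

Pattern: one or more of a word character (captured); then one of [gp5m], then the literal 'zg' (captured as 'key'); then optionally a character in [5-9], then one or more of one of [q6] (lazy) (captured).
Matches: at [0:10] → 'hBo_mmzg6q'; at [14:20] → 'NBpzgq'; at [27:36] → 'J8bkgzg86'.
The replacement refers to a captured group, so each match is rewritten using its own captured text.

<hBo_m>6,==<NB>qq.-/&@<J8bk>6-&&%-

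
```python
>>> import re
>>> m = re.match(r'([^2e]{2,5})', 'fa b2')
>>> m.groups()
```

('fa b',)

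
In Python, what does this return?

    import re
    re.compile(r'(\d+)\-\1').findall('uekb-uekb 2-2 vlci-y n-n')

The backreference `\1` re-matches whatever the first group consumed, character for character.
Matches: at [10:13] match '2-2', group 1 = '2'.
`findall` collects group 1 from the one match (1 total).

['2']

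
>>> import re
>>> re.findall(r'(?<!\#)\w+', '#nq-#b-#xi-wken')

['q', 'i', 'wken']

Because the assertion is negative and zero-width, positions next to the forbidden text are skipped.
Scanning left to right: at [2:3] → 'q'; at [9:10] → 'i'; at [11:15] → 'wken'.
Since nothing is captured, `findall` lists the 3 matched substrings directly.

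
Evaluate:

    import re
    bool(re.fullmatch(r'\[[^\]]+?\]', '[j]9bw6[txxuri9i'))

False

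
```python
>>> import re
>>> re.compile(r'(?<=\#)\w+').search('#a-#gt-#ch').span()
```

Because the assertion is zero-width, the text it checks is not consumed and won't appear in the result.
`re.search` scans for the first position where the pattern succeeds.
The match spans [1:2] → 'a'.

(1, 2)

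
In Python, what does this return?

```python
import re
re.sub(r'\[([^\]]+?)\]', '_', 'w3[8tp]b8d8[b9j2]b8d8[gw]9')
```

'w3_b8d8_b8d8_9'

Each match is replaced by '_'.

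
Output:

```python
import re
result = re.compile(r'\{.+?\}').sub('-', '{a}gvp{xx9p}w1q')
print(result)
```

-gvp-w1q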